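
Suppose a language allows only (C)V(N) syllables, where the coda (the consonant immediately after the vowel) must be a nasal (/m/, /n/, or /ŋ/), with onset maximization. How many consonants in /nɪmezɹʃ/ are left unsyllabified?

3

Syllabifying with onset maximization leaves /z/, /ɹ/, /ʃ/ stranded (only a nasal (/m/, /n/, or /ŋ/) is licensed in coda position; onsets are limited to one consonant).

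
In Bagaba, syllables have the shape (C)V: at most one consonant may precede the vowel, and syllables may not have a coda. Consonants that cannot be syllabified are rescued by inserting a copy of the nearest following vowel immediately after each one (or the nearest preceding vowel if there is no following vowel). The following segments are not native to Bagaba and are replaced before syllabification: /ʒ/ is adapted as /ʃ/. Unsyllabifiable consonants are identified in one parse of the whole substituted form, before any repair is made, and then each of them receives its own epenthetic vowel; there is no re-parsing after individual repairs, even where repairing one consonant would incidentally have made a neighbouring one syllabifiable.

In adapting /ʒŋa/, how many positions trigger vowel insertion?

1

After substitution the input is /ʃŋa/.
The unsyllabifiable consonants are /ʃ/; each receives one epenthetic vowel.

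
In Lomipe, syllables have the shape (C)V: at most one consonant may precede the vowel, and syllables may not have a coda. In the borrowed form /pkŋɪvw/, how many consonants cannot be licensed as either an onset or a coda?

The consonants /p/, /k/, /v/, /w/ cannot be parsed into a legal (C)V syllable (no codas are permitted; onsets are limited to one consonant).

4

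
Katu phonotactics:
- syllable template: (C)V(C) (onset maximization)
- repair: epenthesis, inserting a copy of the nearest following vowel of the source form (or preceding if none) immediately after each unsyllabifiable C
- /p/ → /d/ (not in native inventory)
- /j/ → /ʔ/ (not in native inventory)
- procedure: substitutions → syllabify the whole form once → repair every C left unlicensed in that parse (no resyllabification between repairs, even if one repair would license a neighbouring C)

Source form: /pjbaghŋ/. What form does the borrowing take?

daʔabaghaŋa

Substitution: /p/ → /d/, /j/ → /ʔ/, giving /dʔbaghŋ/.
Under (C)V(C), the unsyllabifiable consonants are /d/, /ʔ/, /h/, /ŋ/ (at most one coda consonant is licensed; onsets are limited to one consonant).
Epenthesis after each stranded consonant: /d/ → /da/, /ʔ/ → /ʔa/, /h/ → /ha/, /ŋ/ → /ŋa/.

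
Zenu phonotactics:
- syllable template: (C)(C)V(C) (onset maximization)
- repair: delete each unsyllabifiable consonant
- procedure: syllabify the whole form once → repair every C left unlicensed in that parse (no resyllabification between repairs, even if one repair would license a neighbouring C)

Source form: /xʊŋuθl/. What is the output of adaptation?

xʊŋuθ

The consonants /l/ cannot be parsed into a legal (C)(C)V(C) syllable (at most one coda consonant is licensed; onsets may contain at most 2 consonants).
Each unlicensed consonant is deleted: /l/.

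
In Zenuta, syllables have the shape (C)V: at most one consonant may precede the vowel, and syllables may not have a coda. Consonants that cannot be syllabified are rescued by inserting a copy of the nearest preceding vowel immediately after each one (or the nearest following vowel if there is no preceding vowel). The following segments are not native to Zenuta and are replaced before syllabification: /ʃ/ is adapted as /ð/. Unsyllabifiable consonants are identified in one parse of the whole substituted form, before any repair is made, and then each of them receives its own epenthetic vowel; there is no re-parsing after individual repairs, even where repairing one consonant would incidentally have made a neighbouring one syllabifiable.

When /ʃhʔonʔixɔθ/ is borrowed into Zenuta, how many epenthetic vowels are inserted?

After substitution the input is /ðhʔonʔixɔθ/.
The unsyllabifiable consonants are /ð/, /h/, /n/, /θ/; each receives one epenthetic vowel.

4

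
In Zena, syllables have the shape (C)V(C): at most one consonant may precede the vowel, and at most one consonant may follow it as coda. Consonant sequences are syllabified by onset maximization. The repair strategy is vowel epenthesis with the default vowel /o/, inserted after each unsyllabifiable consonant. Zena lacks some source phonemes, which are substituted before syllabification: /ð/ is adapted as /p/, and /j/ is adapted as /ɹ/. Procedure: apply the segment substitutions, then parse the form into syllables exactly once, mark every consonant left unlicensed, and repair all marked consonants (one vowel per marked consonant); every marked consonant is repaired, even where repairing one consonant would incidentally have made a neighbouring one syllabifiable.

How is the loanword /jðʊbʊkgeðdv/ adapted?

ɹopʊbʊkgepdovo

Substitution: /j/ → /ɹ/, /ð/ → /p/, giving /ɹpʊbʊkgepdv/.
Under (C)V(C), the unsyllabifiable consonants are /ɹ/, /d/, /v/ (at most one coda consonant is licensed; onsets are limited to one consonant).
Inserting the epenthetic vowel yields /ɹ/ → /ɹo/, /d/ → /do/, /v/ → /vo/.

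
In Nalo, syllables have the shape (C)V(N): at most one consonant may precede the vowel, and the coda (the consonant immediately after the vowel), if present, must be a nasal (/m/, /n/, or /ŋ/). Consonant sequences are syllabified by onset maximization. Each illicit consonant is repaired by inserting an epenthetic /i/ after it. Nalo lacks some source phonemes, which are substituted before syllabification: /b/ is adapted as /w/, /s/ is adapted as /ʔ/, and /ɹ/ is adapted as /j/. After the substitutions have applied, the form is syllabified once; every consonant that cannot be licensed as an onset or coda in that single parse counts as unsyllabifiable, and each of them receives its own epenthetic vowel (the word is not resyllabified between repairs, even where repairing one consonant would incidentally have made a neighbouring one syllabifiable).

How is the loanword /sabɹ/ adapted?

Substitution: /s/ → /ʔ/, /b/ → /w/, /ɹ/ → /j/, giving /ʔawj/.
Under (C)V(N), the unsyllabifiable consonants are /w/, /j/ (only a nasal (/m/, /n/, or /ŋ/) is licensed in coda position; onsets are limited to one consonant).
Epenthesis after each stranded consonant: /w/ → /wi/, /j/ → /ji/.

ʔawiji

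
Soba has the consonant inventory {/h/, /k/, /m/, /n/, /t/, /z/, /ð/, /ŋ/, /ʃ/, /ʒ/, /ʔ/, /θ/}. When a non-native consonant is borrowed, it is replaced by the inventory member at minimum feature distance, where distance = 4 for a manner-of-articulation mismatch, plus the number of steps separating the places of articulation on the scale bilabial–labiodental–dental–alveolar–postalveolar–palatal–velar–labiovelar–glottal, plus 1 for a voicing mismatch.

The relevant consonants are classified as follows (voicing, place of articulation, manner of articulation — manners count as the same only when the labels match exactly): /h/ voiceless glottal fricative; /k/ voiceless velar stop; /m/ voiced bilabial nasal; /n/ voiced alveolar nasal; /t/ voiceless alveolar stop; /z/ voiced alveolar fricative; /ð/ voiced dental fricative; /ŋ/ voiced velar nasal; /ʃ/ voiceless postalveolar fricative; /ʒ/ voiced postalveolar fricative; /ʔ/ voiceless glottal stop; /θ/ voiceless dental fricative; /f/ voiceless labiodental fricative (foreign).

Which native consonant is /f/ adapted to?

/θ/ is closest: same manner (fricative), place distance 1 (labiodental→dental), same voicing; total 1. Next closest is /ð/ at distance 2.

θ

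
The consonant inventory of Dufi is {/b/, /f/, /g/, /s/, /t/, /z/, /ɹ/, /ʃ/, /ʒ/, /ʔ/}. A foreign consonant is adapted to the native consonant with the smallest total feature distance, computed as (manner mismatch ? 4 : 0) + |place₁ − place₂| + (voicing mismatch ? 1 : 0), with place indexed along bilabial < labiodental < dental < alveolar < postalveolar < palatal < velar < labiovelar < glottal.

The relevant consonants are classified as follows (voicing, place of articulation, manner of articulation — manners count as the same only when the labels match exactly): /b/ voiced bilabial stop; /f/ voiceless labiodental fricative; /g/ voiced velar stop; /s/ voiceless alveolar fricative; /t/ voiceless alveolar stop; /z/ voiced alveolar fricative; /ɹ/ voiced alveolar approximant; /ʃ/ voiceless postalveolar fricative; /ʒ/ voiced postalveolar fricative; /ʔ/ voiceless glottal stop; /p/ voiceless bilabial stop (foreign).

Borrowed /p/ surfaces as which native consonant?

/b/ is closest: same manner (stop), place distance 0 (bilabial→bilabial), voicing differs (+1); total 1. Next closest is /t/ at distance 3.

b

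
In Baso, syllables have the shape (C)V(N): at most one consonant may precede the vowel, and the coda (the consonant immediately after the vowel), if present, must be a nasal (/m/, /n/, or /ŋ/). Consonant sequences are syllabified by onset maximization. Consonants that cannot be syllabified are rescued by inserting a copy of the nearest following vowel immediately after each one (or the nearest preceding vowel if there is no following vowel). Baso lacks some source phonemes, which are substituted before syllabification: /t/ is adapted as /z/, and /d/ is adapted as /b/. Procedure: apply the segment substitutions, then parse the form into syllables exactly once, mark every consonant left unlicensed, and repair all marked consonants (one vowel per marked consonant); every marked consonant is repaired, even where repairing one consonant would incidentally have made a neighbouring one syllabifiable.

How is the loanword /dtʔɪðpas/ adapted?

Substitution: /d/ → /b/, /t/ → /z/, giving /bzʔɪðpas/.
Syllabifying with onset maximization leaves /b/, /z/, /ð/, /s/ stranded (only a nasal (/m/, /n/, or /ŋ/) is licensed in coda position; onsets are limited to one consonant).
Inserting the epenthetic vowel yields /b/ → /bɪ/, /z/ → /zɪ/, /ð/ → /ða/, /s/ → /sa/.

bɪzɪʔɪðapasa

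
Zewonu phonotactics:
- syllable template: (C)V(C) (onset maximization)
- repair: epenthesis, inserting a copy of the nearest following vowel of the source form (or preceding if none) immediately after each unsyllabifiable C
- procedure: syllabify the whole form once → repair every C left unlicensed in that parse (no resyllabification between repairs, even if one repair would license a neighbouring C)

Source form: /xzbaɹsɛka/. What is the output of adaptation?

Under (C)V(C), the unsyllabifiable consonants are /x/, /z/ (at most one coda consonant is licensed; onsets are limited to one consonant).
Each unlicensed consonant becomes the onset of a new syllable: /x/ → /xa/, /z/ → /za/.

xazabaɹsɛka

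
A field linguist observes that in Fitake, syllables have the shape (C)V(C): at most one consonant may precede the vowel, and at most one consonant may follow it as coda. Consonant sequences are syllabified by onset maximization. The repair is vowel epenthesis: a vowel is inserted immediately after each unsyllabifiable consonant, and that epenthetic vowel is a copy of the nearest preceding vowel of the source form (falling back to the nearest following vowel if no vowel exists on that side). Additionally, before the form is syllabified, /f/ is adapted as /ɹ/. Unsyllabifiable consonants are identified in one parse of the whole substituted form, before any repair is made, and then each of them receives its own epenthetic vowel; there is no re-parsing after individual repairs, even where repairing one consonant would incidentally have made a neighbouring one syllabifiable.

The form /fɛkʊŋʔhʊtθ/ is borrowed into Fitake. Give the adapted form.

Substitution: /f/ → /ɹ/, giving /ɹɛkʊŋʔhʊtθ/.
Under (C)V(C), the unsyllabifiable consonants are /ʔ/, /θ/ (at most one coda consonant is licensed; onsets are limited to one consonant).
Inserting the epenthetic vowel yields /ʔ/ → /ʔʊ/, /θ/ → /θʊ/.

ɹɛkʊŋʔʊhʊtθʊ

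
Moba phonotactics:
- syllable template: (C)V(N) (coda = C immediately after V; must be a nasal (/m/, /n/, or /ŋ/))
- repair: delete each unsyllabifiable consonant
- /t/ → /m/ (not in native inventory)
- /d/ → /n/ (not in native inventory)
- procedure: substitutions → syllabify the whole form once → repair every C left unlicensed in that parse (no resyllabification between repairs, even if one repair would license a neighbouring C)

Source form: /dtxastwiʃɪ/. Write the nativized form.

xawiʃɪ

Substitution: /d/ → /n/, /t/ → /m/, giving /nmxasmwiʃɪ/.
The consonants /n/, /m/, /s/, /m/ cannot be parsed into a legal (C)V(N) syllable (only a nasal (/m/, /n/, or /ŋ/) is licensed in coda position; onsets are limited to one consonant).
Deleting the stranded consonants removes /n/, /m/, /s/, /m/.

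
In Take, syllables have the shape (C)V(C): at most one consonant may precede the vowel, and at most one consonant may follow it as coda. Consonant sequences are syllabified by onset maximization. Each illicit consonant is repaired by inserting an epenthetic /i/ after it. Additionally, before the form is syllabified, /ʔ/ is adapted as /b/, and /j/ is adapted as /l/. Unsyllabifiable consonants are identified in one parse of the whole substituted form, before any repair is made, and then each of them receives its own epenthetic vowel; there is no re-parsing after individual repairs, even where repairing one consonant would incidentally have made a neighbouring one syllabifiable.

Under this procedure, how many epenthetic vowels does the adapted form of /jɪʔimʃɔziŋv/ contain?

1

After substitution the input is /lɪbimʃɔziŋv/.
The unsyllabifiable consonants are /v/; each receives one epenthetic vowel.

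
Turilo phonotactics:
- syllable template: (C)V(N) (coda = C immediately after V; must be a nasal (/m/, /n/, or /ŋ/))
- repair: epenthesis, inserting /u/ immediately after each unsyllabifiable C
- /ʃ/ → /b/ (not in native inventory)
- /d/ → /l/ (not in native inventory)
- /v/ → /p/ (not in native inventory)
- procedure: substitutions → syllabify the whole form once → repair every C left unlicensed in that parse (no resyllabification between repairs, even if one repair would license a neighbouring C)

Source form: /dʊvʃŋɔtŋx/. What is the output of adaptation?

Substitution: /d/ → /l/, /v/ → /p/, /ʃ/ → /b/, giving /lʊpbŋɔtŋx/.
Syllabifying with onset maximization leaves /p/, /b/, /t/, /ŋ/, /x/ stranded (only a nasal (/m/, /n/, or /ŋ/) is licensed in coda position; onsets are limited to one consonant).
Epenthesis after each stranded consonant: /p/ → /pu/, /b/ → /bu/, /t/ → /tu/, /ŋ/ → /ŋu/, /x/ → /xu/.

lʊpubuŋɔtuŋuxu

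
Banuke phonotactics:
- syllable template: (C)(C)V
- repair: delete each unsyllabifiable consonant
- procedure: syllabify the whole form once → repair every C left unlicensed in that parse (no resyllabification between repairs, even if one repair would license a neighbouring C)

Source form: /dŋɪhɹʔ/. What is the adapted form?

dŋɪ

Under (C)(C)V, the unsyllabifiable consonants are /h/, /ɹ/, /ʔ/ (no codas are permitted; onsets may contain at most 2 consonants).
Deleting the stranded consonants removes /h/, /ɹ/, /ʔ/.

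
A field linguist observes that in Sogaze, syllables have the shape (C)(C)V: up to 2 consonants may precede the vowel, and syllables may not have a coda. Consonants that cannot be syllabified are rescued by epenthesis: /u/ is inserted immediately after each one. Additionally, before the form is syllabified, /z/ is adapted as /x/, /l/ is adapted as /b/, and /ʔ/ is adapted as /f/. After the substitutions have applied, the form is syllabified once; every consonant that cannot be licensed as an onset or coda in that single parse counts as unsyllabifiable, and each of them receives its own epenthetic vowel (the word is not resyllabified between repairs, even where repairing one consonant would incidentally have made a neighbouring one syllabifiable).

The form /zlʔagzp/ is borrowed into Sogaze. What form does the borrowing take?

xubfaguxupu

Substitution: /z/ → /x/, /l/ → /b/, /ʔ/ → /f/, giving /xbfagxp/.
Syllabifying with onset maximization leaves /x/, /g/, /x/, /p/ stranded (no codas are permitted; onsets may contain at most 2 consonants).
Epenthesis after each stranded consonant: /x/ → /xu/, /g/ → /gu/, /x/ → /xu/, /p/ → /pu/.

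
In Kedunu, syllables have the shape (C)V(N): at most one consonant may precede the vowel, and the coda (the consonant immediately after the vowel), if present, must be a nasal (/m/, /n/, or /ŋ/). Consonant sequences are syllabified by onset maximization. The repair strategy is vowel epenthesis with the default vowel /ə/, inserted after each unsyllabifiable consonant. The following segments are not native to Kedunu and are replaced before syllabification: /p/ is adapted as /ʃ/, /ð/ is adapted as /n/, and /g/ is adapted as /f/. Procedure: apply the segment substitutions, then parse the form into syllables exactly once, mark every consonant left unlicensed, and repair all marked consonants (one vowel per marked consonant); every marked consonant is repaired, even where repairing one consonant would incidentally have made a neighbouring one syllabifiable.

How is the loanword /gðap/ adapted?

fənaʃə

Substitution: /g/ → /f/, /ð/ → /n/, /p/ → /ʃ/, giving /fnaʃ/.
Under (C)V(N), the unsyllabifiable consonants are /f/, /ʃ/ (only a nasal (/m/, /n/, or /ŋ/) is licensed in coda position; onsets are limited to one consonant).
Each unlicensed consonant becomes the onset of a new syllable: /f/ → /fə/, /ʃ/ → /ʃə/.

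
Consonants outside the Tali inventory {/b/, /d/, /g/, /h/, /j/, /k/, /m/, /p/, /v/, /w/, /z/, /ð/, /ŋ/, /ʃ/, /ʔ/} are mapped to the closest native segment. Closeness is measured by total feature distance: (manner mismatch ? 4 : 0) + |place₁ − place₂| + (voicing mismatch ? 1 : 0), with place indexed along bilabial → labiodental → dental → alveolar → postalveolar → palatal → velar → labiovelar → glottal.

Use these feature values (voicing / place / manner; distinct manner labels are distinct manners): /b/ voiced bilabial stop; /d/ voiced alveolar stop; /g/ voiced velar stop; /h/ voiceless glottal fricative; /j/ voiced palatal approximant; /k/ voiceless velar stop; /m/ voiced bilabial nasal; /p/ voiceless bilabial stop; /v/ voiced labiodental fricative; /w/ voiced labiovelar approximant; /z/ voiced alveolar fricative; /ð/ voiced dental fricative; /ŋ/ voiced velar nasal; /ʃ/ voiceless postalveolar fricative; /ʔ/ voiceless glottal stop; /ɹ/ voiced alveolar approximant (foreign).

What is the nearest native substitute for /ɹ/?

j

/j/ is closest: same manner (approximant), place distance 2 (alveolar→palatal), same voicing; total 2. Next closest is /d/ at distance 4.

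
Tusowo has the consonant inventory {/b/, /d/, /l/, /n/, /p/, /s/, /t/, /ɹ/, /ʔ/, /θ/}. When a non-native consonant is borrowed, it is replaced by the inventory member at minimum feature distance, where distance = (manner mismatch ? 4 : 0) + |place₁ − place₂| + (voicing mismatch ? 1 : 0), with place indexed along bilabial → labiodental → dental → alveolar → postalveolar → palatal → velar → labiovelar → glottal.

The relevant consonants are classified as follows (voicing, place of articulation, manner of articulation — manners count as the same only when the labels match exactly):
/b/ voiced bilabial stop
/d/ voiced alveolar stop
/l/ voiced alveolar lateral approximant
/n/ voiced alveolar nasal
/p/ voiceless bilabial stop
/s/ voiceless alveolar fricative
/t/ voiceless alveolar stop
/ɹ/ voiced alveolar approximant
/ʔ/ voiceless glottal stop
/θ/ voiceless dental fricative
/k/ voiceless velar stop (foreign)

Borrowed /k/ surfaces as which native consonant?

/ʔ/ is closest: same manner (stop), place distance 2 (velar→glottal), same voicing; total 2. Next closest is /t/ at distance 3.

ʔ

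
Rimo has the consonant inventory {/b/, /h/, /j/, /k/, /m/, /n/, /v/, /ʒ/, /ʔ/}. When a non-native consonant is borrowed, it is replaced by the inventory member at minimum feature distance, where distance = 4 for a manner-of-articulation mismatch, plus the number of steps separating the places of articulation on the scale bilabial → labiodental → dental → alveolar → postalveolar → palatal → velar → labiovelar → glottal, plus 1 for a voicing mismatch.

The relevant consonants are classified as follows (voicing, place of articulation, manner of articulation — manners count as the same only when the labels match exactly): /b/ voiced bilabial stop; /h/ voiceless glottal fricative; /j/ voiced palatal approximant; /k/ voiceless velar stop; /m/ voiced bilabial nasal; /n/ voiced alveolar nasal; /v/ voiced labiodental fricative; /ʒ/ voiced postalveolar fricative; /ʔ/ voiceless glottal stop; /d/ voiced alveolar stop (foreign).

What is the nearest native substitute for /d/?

b

/b/ is closest: same manner (stop), place distance 3 (alveolar→bilabial), same voicing; total 3. Next closest is /k/ at distance 4.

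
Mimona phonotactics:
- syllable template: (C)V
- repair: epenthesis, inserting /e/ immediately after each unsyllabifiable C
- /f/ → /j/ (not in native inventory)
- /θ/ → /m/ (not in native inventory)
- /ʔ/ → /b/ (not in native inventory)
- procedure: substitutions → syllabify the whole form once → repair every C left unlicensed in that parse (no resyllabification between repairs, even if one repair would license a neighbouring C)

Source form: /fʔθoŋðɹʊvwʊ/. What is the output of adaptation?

Substitution: /f/ → /j/, /ʔ/ → /b/, /θ/ → /m/, giving /jbmoŋðɹʊvwʊ/.
The consonants /j/, /b/, /ŋ/, /ð/, /v/ cannot be parsed into a legal (C)V syllable (no codas are permitted; onsets are limited to one consonant).
Each unlicensed consonant becomes the onset of a new syllable: /j/ → /je/, /b/ → /be/, /ŋ/ → /ŋe/, /ð/ → /ðe/, /v/ → /ve/.

jebemoŋeðeɹʊvewʊ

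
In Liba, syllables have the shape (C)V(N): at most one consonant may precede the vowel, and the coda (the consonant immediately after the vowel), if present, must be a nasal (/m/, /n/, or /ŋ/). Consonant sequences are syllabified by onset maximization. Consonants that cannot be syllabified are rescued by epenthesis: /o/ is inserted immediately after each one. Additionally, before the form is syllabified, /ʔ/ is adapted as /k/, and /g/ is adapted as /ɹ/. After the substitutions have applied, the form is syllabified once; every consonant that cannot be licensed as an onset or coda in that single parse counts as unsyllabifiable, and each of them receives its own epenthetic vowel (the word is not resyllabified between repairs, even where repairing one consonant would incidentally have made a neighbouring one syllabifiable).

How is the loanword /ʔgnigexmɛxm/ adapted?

Substitution: /ʔ/ → /k/, /g/ → /ɹ/, giving /kɹniɹexmɛxm/.
Under (C)V(N), the unsyllabifiable consonants are /k/, /ɹ/, /x/, /x/, /m/ (only a nasal (/m/, /n/, or /ŋ/) is licensed in coda position; onsets are limited to one consonant).
Each unlicensed consonant becomes the onset of a new syllable: /k/ → /ko/, /ɹ/ → /ɹo/, /x/ → /xo/, /x/ → /xo/, /m/ → /mo/.

koɹoniɹexomɛxomo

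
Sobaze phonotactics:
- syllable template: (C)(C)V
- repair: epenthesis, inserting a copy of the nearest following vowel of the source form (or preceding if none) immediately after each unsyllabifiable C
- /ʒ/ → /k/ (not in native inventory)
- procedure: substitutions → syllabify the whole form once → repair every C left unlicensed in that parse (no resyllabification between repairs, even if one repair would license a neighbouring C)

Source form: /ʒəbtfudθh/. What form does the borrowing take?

kəbutfuduθuhu

Substitution: /ʒ/ → /k/, giving /kəbtfudθh/.
The consonants /b/, /d/, /θ/, /h/ cannot be parsed into a legal (C)(C)V syllable (no codas are permitted; onsets may contain at most 2 consonants).
Each unlicensed consonant becomes the onset of a new syllable: /b/ → /bu/, /d/ → /du/, /θ/ → /θu/, /h/ → /hu/.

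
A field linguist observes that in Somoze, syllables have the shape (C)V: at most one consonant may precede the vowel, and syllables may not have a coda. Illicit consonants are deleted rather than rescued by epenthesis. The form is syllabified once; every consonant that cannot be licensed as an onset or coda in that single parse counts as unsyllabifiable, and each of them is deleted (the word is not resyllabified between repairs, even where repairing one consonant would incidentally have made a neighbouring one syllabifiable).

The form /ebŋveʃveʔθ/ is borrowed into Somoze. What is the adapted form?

eveve

Under (C)V, the unsyllabifiable consonants are /b/, /ŋ/, /ʃ/, /ʔ/, /θ/ (no codas are permitted; onsets are limited to one consonant).
Each unlicensed consonant is deleted: /b/, /ŋ/, /ʃ/, /ʔ/, /θ/.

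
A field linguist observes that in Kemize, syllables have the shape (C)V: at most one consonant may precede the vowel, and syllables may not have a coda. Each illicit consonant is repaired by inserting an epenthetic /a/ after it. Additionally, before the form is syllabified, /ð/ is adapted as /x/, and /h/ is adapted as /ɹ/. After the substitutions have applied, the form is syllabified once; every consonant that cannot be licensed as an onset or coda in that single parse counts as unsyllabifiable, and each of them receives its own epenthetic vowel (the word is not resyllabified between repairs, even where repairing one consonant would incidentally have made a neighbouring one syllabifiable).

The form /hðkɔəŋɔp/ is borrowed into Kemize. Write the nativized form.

Substitution: /h/ → /ɹ/, /ð/ → /x/, giving /ɹxkɔəŋɔp/.
Syllabifying with onset maximization leaves /ɹ/, /x/, /p/ stranded (no codas are permitted; onsets are limited to one consonant).
Epenthesis after each stranded consonant: /ɹ/ → /ɹa/, /x/ → /xa/, /p/ → /pa/.

ɹaxakɔəŋɔpa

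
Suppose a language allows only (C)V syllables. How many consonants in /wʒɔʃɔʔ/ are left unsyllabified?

2

The consonants /w/, /ʔ/ cannot be parsed into a legal (C)V syllable (no codas are permitted; onsets are limited to one consonant).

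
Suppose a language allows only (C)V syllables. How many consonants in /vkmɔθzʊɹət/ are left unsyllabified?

Under (C)V, the unsyllabifiable consonants are /v/, /k/, /θ/, /t/ (no codas are permitted; onsets are limited to one consonant).

4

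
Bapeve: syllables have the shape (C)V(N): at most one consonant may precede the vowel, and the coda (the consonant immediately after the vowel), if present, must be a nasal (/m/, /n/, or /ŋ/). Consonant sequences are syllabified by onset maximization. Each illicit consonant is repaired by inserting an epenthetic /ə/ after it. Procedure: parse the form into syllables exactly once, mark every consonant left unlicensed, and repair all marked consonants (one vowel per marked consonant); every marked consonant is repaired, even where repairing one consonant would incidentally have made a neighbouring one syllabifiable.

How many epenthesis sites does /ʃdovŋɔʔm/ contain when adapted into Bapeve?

4

The unsyllabifiable consonants are /ʃ/, /v/, /ʔ/, /m/; each receives one epenthetic vowel.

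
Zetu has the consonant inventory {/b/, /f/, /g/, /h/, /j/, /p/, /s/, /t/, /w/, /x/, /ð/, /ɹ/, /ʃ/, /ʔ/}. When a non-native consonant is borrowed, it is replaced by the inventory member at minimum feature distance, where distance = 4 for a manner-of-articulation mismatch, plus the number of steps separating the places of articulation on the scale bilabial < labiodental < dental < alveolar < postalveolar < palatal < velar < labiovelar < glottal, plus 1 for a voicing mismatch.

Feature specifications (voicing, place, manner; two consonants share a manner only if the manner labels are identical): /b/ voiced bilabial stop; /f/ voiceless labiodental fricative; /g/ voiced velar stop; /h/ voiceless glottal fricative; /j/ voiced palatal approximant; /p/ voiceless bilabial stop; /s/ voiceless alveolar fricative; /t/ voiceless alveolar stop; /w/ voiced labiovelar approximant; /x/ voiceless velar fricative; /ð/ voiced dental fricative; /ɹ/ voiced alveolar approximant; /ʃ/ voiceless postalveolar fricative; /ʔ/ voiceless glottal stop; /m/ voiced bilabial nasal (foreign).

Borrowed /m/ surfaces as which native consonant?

/b/ is closest: manner differs (nasal→stop, +4), place distance 0 (bilabial→bilabial), same voicing; total 4. Next closest is /p/ at distance 5.

b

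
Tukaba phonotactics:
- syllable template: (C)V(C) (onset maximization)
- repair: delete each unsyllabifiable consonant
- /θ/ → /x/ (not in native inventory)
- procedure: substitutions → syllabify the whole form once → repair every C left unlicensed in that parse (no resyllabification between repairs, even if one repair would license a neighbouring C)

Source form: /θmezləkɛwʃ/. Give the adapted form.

Substitution: /θ/ → /x/, giving /xmezləkɛwʃ/.
Under (C)V(C), the unsyllabifiable consonants are /x/, /ʃ/ (at most one coda consonant is licensed; onsets are limited to one consonant).
Each unlicensed consonant is deleted: /x/, /ʃ/.

mezləkɛw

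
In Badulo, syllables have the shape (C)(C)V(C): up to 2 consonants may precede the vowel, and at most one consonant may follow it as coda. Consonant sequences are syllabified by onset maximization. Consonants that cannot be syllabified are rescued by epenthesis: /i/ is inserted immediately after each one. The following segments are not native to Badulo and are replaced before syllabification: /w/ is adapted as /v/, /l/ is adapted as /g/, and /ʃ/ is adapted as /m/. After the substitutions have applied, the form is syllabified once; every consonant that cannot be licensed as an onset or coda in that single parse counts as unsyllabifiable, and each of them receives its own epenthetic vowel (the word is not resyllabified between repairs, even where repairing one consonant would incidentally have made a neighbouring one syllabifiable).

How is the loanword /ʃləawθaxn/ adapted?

Substitution: /ʃ/ → /m/, /l/ → /g/, /w/ → /v/, giving /mgəavθaxn/.
The consonants /n/ cannot be parsed into a legal (C)(C)V(C) syllable (at most one coda consonant is licensed; onsets may contain at most 2 consonants).
Inserting the epenthetic vowel yields /n/ → /ni/.

mgəavθaxni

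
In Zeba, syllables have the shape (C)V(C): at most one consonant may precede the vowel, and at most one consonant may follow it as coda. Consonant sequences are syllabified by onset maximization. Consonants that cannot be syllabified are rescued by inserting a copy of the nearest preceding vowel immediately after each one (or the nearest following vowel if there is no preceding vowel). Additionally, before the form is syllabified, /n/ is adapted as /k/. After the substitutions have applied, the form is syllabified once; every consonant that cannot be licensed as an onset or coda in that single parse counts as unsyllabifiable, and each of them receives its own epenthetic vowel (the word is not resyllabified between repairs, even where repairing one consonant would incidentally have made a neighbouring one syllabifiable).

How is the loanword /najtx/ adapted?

kajtaxa

Substitution: /n/ → /k/, giving /kajtx/.
The consonants /t/, /x/ cannot be parsed into a legal (C)V(C) syllable (at most one coda consonant is licensed; onsets are limited to one consonant).
Inserting the epenthetic vowel yields /t/ → /ta/, /x/ → /xa/.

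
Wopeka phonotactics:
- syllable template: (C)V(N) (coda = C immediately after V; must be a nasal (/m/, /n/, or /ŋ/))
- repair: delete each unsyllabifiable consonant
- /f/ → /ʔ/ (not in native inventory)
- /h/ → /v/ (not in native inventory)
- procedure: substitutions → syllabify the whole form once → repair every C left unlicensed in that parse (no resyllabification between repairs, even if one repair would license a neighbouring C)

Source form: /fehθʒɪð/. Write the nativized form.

Substitution: /f/ → /ʔ/, /h/ → /v/, giving /ʔevθʒɪð/.
Syllabifying with onset maximization leaves /v/, /θ/, /ð/ stranded (only a nasal (/m/, /n/, or /ŋ/) is licensed in coda position; onsets are limited to one consonant).
Each unlicensed consonant is deleted: /v/, /θ/, /ð/.

ʔeʒɪ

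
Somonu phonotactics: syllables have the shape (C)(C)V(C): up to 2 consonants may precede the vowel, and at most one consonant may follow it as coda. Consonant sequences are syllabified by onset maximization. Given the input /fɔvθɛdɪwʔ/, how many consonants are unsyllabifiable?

The consonants /ʔ/ cannot be parsed into a legal (C)(C)V(C) syllable (at most one coda consonant is licensed; onsets may contain at most 2 consonants).

1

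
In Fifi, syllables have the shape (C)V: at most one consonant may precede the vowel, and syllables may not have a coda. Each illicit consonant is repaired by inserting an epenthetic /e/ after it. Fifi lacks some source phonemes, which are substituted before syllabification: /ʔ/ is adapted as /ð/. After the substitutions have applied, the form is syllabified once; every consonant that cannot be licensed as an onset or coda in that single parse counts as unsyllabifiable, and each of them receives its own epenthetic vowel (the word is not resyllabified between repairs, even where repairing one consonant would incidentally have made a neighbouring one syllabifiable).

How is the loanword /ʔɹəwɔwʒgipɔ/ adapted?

Substitution: /ʔ/ → /ð/, giving /ðɹəwɔwʒgipɔ/.
The consonants /ð/, /w/, /ʒ/ cannot be parsed into a legal (C)V syllable (no codas are permitted; onsets are limited to one consonant).
Epenthesis after each stranded consonant: /ð/ → /ðe/, /w/ → /we/, /ʒ/ → /ʒe/.

ðeɹəwɔweʒegipɔ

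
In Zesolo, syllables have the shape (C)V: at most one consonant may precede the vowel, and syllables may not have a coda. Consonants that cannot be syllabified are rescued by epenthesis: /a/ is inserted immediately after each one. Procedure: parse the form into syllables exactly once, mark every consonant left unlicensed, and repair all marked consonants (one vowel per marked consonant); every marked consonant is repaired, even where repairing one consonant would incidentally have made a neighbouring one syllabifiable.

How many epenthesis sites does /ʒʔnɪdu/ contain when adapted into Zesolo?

The unsyllabifiable consonants are /ʒ/, /ʔ/; each receives one epenthetic vowel.

2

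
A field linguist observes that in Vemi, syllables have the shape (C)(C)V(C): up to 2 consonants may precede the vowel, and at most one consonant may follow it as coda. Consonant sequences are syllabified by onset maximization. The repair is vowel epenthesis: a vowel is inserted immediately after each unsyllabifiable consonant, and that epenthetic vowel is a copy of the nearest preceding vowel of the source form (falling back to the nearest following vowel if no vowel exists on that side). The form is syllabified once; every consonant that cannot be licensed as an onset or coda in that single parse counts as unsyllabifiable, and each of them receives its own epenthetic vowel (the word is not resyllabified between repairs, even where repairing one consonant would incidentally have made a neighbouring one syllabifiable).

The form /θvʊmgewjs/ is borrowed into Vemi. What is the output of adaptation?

Under (C)(C)V(C), the unsyllabifiable consonants are /j/, /s/ (at most one coda consonant is licensed; onsets may contain at most 2 consonants).
Epenthesis after each stranded consonant: /j/ → /je/, /s/ → /se/.

θvʊmgewjese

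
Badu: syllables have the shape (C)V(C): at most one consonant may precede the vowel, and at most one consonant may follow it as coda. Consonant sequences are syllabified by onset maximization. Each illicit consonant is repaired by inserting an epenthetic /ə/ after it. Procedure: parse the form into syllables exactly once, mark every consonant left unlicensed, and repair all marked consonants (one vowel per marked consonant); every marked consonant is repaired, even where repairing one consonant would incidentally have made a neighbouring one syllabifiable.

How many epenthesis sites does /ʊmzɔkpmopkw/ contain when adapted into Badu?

The unsyllabifiable consonants are /p/, /k/, /w/; each receives one epenthetic vowel.

3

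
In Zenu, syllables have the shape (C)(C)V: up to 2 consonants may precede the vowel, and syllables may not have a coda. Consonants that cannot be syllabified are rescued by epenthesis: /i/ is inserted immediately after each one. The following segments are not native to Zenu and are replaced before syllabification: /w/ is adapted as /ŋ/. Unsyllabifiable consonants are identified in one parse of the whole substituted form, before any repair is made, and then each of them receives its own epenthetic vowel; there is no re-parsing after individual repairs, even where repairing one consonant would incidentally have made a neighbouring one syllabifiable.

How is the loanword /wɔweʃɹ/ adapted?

Substitution: /w/ → /ŋ/, giving /ŋɔŋeʃɹ/.
Under (C)(C)V, the unsyllabifiable consonants are /ʃ/, /ɹ/ (no codas are permitted; onsets may contain at most 2 consonants).
Epenthesis after each stranded consonant: /ʃ/ → /ʃi/, /ɹ/ → /ɹi/.

ŋɔŋeʃiɹi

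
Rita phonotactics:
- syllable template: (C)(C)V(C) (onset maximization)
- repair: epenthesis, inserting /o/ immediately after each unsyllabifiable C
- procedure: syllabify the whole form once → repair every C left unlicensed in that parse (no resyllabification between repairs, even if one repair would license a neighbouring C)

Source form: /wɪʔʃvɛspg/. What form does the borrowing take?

wɪʔʃvɛspogo

Under (C)(C)V(C), the unsyllabifiable consonants are /p/, /g/ (at most one coda consonant is licensed; onsets may contain at most 2 consonants).
Inserting the epenthetic vowel yields /p/ → /po/, /g/ → /go/.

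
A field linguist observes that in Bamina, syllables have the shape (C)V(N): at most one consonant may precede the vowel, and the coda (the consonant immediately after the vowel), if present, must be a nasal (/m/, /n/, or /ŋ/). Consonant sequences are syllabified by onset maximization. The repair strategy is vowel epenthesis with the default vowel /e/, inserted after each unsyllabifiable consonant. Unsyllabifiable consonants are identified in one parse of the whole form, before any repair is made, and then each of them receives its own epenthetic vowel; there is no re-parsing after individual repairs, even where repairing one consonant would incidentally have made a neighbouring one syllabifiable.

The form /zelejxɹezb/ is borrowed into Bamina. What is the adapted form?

zelejexeɹezebe

Under (C)V(N), the unsyllabifiable consonants are /j/, /x/, /z/, /b/ (only a nasal (/m/, /n/, or /ŋ/) is licensed in coda position; onsets are limited to one consonant).
Inserting the epenthetic vowel yields /j/ → /je/, /x/ → /xe/, /z/ → /ze/, /b/ → /be/.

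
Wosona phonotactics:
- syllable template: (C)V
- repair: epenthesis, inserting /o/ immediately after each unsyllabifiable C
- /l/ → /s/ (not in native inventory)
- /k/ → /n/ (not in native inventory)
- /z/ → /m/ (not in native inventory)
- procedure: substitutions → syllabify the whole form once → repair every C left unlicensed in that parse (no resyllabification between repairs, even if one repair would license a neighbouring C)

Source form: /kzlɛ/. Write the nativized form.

Substitution: /k/ → /n/, /z/ → /m/, /l/ → /s/, giving /nmsɛ/.
Under (C)V, the unsyllabifiable consonants are /n/, /m/ (no codas are permitted; onsets are limited to one consonant).
Inserting the epenthetic vowel yields /n/ → /no/, /m/ → /mo/.

nomosɛ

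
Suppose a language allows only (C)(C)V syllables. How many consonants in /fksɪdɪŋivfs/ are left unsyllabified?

4

Syllabifying with onset maximization leaves /f/, /v/, /f/, /s/ stranded (no codas are permitted; onsets may contain at most 2 consonants).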